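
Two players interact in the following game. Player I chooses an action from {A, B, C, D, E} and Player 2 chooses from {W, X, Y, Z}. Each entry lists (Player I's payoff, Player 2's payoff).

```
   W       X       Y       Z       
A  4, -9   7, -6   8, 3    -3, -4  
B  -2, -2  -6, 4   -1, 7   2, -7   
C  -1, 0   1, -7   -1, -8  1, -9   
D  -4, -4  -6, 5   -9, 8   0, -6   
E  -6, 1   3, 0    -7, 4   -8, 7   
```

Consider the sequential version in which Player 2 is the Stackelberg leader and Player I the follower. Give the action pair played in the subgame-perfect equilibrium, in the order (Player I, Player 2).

Solve by backward induction (Player 2 leads).
- W → Player I plays A (best of 4, -2, -1, -4, -6); Player 2 gets -9.
- X → Player I plays A (best of 7, -6, 1, -6, 3); Player 2 gets -6.
- Y → Player I plays A (best of 8, -1, -1, -9, -7); Player 2 gets 3.
- Z → Player I plays B (best of -3, 2, 1, 0, -8); Player 2 gets -7.
Maximizing over -9, -6, 3, -7, Player 2 chooses Y. Subgame-perfect outcome: (A, Y) with payoffs (8, 3).

(A, Y)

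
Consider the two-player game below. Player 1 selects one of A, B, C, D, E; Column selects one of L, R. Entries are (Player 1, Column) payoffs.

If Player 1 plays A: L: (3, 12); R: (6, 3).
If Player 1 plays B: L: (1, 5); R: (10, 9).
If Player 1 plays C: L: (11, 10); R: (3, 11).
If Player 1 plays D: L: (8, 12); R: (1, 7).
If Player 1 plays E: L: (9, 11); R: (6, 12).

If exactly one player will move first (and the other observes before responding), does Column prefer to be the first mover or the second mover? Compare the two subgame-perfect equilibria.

If Player 1 leads: Column's best replies are A→L, B→R, C→R, D→L, E→R; Player 1's induced payoffs 3, 10, 3, 8, 6; outcome (B, R), payoffs (10, 9).
If Column leads: Player 1's best replies are L→C, R→B; Column's induced payoffs 10, 9; outcome (C, L), payoffs (11, 10).
Column gets 10 moving first and 9 moving second, so Column prefers to move first.

first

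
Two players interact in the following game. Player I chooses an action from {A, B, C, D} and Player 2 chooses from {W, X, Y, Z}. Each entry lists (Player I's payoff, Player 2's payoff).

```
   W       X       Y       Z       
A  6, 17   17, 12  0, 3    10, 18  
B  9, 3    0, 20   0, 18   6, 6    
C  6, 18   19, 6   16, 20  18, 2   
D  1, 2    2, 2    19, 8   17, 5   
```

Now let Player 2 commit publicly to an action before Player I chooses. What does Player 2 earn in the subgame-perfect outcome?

Solve by backward induction (Player 2 leads).
- W: Player I compares 6, 9, 6, 1 and picks B; Player 2 would get 3.
- X: Player I compares 17, 0, 19, 2 and picks C; Player 2 would get 6.
- Y: Player I compares 0, 0, 16, 19 and picks D; Player 2 would get 8.
- Z: Player I compares 10, 6, 18, 17 and picks C; Player 2 would get 2.
Maximizing over 3, 6, 8, 2, Player 2 chooses Y. Subgame-perfect outcome: (D, Y) with payoffs (19, 8).

8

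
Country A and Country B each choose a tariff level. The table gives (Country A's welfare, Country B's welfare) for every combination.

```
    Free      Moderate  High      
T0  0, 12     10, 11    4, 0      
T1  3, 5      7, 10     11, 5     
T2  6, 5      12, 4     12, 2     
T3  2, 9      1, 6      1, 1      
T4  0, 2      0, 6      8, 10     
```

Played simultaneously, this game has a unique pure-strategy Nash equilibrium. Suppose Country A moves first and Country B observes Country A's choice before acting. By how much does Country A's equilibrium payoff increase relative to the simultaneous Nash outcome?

Solve by backward induction (Country A leads).
- T0: Country B compares 12, 11, 0 and picks Free; Country A would get 0.
- T1: Country B compares 5, 10, 5 and picks Moderate; Country A would get 7.
- T2: Country B compares 5, 4, 2 and picks Free; Country A would get 6.
- T3: Country B compares 9, 6, 1 and picks Free; Country A would get 2.
- T4: Country B compares 2, 6, 10 and picks High; Country A would get 8.
Country A's induced payoffs are 0, 7, 6, 2, 8, so Country A commits to T4. Subgame-perfect outcome: (T4, High) with payoffs (8, 10).
Now find the simultaneous Nash equilibrium.
Country A's best replies: Free→T2; Moderate→T2; High→T2.
Country B's best replies: T0→Free; T1→Moderate; T2→Free; T3→Free; T4→High.
The unique mutual best reply is (T2, Free), giving (6, 5).
Country A's commitment gain: 8 − 6 = 2.

2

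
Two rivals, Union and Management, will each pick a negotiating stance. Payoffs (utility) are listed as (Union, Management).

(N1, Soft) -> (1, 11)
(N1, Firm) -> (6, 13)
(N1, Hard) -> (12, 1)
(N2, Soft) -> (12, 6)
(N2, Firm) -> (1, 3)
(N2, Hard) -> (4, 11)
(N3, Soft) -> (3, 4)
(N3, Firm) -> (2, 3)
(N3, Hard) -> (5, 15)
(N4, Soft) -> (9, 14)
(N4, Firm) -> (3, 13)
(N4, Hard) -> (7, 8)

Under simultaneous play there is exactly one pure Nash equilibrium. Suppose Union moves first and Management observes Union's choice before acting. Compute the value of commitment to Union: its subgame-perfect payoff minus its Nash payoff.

3

Backward induction with Union moving first.
- N1: Management compares 11, 13, 1 and picks Firm; Union would get 6.
- N2: Management compares 6, 3, 11 and picks Hard; Union would get 4.
- N3: Management compares 4, 3, 15 and picks Hard; Union would get 5.
- N4: Management compares 14, 13, 8 and picks Soft; Union would get 9.
Maximizing over 6, 4, 5, 9, Union chooses N4. Subgame-perfect outcome: (N4, Soft) with payoffs (9, 14).
Under simultaneous play:
Union's best replies: Soft→N2; Firm→N1; Hard→N1.
Management's best replies: N1→Firm; N2→Hard; N3→Hard; N4→Soft.
The unique mutual best reply is (N1, Firm), giving (6, 13).
Union's commitment gain: 9 − 6 = 3.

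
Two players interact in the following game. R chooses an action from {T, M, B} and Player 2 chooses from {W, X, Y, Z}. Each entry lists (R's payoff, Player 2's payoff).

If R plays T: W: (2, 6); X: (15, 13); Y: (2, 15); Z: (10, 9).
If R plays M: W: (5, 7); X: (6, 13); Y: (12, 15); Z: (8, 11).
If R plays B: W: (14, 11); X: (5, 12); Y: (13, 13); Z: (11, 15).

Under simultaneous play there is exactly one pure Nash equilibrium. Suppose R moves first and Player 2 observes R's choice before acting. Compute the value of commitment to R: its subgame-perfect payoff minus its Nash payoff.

Player 2 best-responds to each possible R move:
- T: BR = Y, leader payoff 2.
- M: BR = Y, leader payoff 12.
- B: BR = Z, leader payoff 11.
Maximizing over 2, 12, 11, R chooses M. Subgame-perfect outcome: (M, Y) with payoffs (12, 15).
For the simultaneous game, intersect best replies.
R's best replies: W→B; X→T; Y→B; Z→B.
Player 2's best replies: T→Y; M→Y; B→Z.
The unique mutual best reply is (B, Z), giving (11, 15).
R's commitment gain: 12 − 11 = 1.

1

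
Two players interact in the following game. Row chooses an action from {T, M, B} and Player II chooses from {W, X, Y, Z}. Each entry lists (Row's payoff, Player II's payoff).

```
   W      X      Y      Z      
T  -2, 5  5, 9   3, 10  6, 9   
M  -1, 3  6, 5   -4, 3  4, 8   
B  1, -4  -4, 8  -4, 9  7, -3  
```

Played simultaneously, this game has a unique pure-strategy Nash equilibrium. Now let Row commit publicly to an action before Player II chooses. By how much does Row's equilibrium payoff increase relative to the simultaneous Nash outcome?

1

Work backward from Player II's decision.
- T: BR = Y, leader payoff 3.
- M: BR = Z, leader payoff 4.
- B: BR = Y, leader payoff -4.
Among 3, 4, -4, the best is 4 at M. Subgame-perfect outcome: (M, Z) with payoffs (4, 8).
For the simultaneous game, intersect best replies.
Row's best replies: W→B; X→M; Y→T; Z→B.
Player II's best replies: T→Y; M→Z; B→Y.
The unique mutual best reply is (T, Y), giving (3, 10).
Row's commitment gain: 4 − 3 = 1.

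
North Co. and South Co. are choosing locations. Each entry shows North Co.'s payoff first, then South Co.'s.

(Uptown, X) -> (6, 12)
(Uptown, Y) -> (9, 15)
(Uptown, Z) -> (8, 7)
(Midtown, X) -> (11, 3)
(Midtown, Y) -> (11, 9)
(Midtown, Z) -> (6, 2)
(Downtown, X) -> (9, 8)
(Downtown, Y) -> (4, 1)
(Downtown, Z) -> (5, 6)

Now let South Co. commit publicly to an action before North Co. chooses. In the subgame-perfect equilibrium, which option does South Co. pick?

North Co. best-responds to each possible South Co. move:
- X: BR = Midtown, leader payoff 3.
- Y: BR = Midtown, leader payoff 9.
- Z: BR = Uptown, leader payoff 7.
South Co.'s induced payoffs are 3, 9, 7, so South Co. commits to Y. Subgame-perfect outcome: (Midtown, Y) with payoffs (11, 9).

Y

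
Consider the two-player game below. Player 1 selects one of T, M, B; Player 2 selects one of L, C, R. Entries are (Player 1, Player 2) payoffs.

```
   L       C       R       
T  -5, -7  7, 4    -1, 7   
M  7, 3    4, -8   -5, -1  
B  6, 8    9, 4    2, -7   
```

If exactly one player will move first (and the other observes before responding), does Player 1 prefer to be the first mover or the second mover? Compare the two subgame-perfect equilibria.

second

If Player 1 leads: Player 2's best replies are T→R, M→L, B→L; Player 1's induced payoffs -1, 7, 6; outcome (M, L), payoffs (7, 3).
If Player 2 leads: Player 1's best replies are L→M, C→B, R→B; Player 2's induced payoffs 3, 4, -7; outcome (B, C), payoffs (9, 4).
Player 1 gets 7 moving first and 9 moving second, so Player 1 prefers to move second.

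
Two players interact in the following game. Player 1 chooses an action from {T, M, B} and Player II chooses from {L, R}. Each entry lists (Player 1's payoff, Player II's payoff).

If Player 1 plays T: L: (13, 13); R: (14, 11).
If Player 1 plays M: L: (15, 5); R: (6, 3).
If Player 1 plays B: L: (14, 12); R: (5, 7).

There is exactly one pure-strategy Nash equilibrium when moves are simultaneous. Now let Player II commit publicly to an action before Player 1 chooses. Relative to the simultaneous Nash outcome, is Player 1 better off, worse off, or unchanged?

Backward induction with Player II moving first.
- L: Player 1 compares 13, 15, 14 and picks M; Player II would get 5.
- R: Player 1 compares 14, 6, 5 and picks T; Player II would get 11.
Maximizing over 5, 11, Player II chooses R. Subgame-perfect outcome: (T, R) with payoffs (14, 11).
Now find the simultaneous Nash equilibrium.
Player 1's best replies: L→M; R→T.
Player II's best replies: T→L; M→L; B→L.
The unique mutual best reply is (M, L), giving (15, 5).
Player 1 earns 14 sequentially versus 15 at the Nash outcome: worse off.

worse off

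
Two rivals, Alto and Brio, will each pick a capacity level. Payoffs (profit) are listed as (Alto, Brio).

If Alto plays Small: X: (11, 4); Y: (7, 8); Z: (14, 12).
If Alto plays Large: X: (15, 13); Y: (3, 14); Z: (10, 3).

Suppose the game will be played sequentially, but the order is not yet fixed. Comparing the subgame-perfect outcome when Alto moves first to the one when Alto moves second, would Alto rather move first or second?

If Alto leads: Brio's best replies are Small→Z, Large→Y; Alto's induced payoffs 14, 3; outcome (Small, Z), payoffs (14, 12).
If Brio leads: Alto's best replies are X→Large, Y→Small, Z→Small; Brio's induced payoffs 13, 8, 12; outcome (Large, X), payoffs (15, 13).
Alto gets 14 moving first and 15 moving second, so Alto prefers to move second.

second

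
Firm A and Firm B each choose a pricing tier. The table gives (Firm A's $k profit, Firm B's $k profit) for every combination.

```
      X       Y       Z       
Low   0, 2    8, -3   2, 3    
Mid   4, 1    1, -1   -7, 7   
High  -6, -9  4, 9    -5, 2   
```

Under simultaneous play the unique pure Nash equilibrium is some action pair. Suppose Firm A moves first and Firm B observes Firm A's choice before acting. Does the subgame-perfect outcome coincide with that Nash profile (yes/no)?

no

Firm B best-responds to each possible Firm A move:
- Low: BR = Z, leader payoff 2.
- Mid: BR = Z, leader payoff -7.
- High: BR = Y, leader payoff 4.
Among 2, -7, 4, the best is 4 at High. Subgame-perfect outcome: (High, Y) with payoffs (4, 9).
Under simultaneous play:
Firm A's best replies: X→Mid; Y→Low; Z→Low.
Firm B's best replies: Low→Z; Mid→Z; High→Y.
The unique mutual best reply is (Low, Z), giving (2, 3).
Sequential outcome (High, Y) differs from the Nash profile (Low, Z).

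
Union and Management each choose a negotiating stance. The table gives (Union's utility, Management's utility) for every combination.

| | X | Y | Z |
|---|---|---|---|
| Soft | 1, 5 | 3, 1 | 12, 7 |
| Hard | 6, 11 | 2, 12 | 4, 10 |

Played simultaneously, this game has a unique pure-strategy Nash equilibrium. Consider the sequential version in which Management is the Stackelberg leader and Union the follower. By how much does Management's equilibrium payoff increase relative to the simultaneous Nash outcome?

4

Solve by backward induction (Management leads).
- X: Union compares 1, 6 and picks Hard; Management would get 11.
- Y: Union compares 3, 2 and picks Soft; Management would get 1.
- Z: Union compares 12, 4 and picks Soft; Management would get 7.
Among 11, 1, 7, the best is 11 at X. Subgame-perfect outcome: (Hard, X) with payoffs (6, 11).
Under simultaneous play:
Union's best replies: X→Hard; Y→Soft; Z→Soft.
Management's best replies: Soft→Z; Hard→Y.
The unique mutual best reply is (Soft, Z), giving (12, 7).
Management's commitment gain: 11 − 7 = 4.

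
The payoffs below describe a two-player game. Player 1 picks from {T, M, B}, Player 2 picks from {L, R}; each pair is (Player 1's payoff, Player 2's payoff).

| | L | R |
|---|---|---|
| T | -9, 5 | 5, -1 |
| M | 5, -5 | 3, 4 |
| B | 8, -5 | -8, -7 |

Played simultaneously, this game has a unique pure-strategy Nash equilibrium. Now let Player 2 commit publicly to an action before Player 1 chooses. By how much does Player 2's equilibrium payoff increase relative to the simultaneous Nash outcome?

4

Backward induction with Player 2 moving first.
- L → Player 1 plays B (best of -9, 5, 8); Player 2 gets -5.
- R → Player 1 plays T (best of 5, 3, -8); Player 2 gets -1.
Player 2's induced payoffs are -5, -1, so Player 2 commits to R. Subgame-perfect outcome: (T, R) with payoffs (5, -1).
Under simultaneous play:
Player 1's best replies: L→B; R→T.
Player 2's best replies: T→L; M→R; B→L.
Only (B, L) has each player best-responding; Nash payoffs (8, -5).
Player 2's commitment gain: -1 − -5 = 4.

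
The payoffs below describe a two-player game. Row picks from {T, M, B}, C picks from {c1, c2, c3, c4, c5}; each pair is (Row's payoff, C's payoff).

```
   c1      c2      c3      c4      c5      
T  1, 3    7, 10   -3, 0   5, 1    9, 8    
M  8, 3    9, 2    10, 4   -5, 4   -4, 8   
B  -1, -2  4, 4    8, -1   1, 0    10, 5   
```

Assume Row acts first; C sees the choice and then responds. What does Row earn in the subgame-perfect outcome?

10

Work backward from C's decision.
- T: BR = c2, leader payoff 7.
- M: BR = c5, leader payoff -4.
- B: BR = c5, leader payoff 10.
Row's induced payoffs are 7, -4, 10, so Row commits to B. Subgame-perfect outcome: (B, c5) with payoffs (10, 5).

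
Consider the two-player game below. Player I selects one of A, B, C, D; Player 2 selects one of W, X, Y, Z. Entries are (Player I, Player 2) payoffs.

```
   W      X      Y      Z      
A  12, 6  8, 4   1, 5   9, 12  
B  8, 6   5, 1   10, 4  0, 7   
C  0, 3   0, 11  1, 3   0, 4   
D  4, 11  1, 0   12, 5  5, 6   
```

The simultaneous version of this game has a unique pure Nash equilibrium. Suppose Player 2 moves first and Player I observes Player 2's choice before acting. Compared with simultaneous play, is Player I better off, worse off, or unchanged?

unchanged

Player I best-responds to each possible Player 2 move:
- W: Player I compares 12, 8, 0, 4 and picks A; Player 2 would get 6.
- X: Player I compares 8, 5, 0, 1 and picks A; Player 2 would get 4.
- Y: Player I compares 1, 10, 1, 12 and picks D; Player 2 would get 5.
- Z: Player I compares 9, 0, 0, 5 and picks A; Player 2 would get 12.
Maximizing over 6, 4, 5, 12, Player 2 chooses Z. Subgame-perfect outcome: (A, Z) with payoffs (9, 12).
Under simultaneous play:
Player I's best replies: W→A; X→A; Y→D; Z→A.
Player 2's best replies: A→Z; B→Z; C→X; D→W.
The unique mutual best reply is (A, Z), giving (9, 12).
Player I earns 9 sequentially versus 9 at the Nash outcome: unchanged.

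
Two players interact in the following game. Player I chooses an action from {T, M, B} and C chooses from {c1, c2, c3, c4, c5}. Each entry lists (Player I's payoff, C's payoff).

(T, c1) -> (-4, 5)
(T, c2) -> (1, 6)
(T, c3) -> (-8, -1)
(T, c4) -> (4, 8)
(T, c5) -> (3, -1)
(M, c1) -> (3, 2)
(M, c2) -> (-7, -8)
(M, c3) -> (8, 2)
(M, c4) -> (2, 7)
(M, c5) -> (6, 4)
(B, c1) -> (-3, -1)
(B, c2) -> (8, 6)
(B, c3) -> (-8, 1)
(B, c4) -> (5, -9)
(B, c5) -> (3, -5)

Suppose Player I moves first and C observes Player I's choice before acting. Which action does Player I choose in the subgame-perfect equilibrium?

Work backward from C's decision.
- T → C plays c4 (best of 5, 6, -1, 8, -1); Player I gets 4.
- M → C plays c4 (best of 2, -8, 2, 7, 4); Player I gets 2.
- B → C plays c2 (best of -1, 6, 1, -9, -5); Player I gets 8.
Among 4, 2, 8, the best is 8 at B. Subgame-perfect outcome: (B, c2) with payoffs (8, 6).

B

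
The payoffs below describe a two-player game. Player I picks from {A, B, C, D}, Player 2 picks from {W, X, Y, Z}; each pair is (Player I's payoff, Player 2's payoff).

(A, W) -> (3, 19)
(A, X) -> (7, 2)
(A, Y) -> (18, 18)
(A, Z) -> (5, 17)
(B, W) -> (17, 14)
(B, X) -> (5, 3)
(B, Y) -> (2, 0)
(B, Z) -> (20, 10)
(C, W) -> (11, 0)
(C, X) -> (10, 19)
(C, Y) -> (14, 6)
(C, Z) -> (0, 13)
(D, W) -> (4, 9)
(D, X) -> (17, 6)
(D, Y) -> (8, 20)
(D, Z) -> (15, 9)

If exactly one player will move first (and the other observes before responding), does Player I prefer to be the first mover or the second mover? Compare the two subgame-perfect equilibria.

second

If Player I leads: Player 2's best replies are A→W, B→W, C→X, D→Y; Player I's induced payoffs 3, 17, 10, 8; outcome (B, W), payoffs (17, 14).
If Player 2 leads: Player I's best replies are W→B, X→D, Y→A, Z→B; Player 2's induced payoffs 14, 6, 18, 10; outcome (A, Y), payoffs (18, 18).
Player I gets 17 moving first and 18 moving second, so Player I prefers to move second.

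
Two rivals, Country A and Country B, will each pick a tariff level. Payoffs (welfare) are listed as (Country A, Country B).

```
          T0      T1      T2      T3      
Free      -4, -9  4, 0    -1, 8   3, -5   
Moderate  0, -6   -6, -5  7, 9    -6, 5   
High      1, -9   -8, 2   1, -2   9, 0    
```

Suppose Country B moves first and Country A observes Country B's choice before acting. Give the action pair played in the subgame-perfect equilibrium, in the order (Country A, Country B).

Solve by backward induction (Country B leads).
- T0 → Country A plays High (best of -4, 0, 1); Country B gets -9.
- T1 → Country A plays Free (best of 4, -6, -8); Country B gets 0.
- T2 → Country A plays Moderate (best of -1, 7, 1); Country B gets 9.
- T3 → Country A plays High (best of 3, -6, 9); Country B gets 0.
Maximizing over -9, 0, 9, 0, Country B chooses T2. Subgame-perfect outcome: (Moderate, T2) with payoffs (7, 9).

(Moderate, T2)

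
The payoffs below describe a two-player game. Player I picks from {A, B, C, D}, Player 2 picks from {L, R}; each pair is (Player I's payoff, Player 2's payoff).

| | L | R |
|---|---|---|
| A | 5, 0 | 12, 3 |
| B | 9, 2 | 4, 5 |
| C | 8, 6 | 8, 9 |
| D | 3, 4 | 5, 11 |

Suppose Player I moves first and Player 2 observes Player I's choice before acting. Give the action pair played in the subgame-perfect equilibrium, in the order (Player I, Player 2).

Work backward from Player 2's decision.
- A → Player 2 plays R (best of 0, 3); Player I gets 12.
- B → Player 2 plays R (best of 2, 5); Player I gets 4.
- C → Player 2 plays R (best of 6, 9); Player I gets 8.
- D → Player 2 plays R (best of 4, 11); Player I gets 5.
Among 12, 4, 8, 5, the best is 12 at A. Subgame-perfect outcome: (A, R) with payoffs (12, 3).

(A, R)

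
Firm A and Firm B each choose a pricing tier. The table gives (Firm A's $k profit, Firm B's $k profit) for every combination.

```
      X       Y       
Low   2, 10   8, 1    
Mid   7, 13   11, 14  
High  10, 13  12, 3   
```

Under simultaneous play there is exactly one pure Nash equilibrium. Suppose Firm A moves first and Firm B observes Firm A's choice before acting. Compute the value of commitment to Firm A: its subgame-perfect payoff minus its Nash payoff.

1

Backward induction with Firm A moving first.
- Low → Firm B plays X (best of 10, 1); Firm A gets 2.
- Mid → Firm B plays Y (best of 13, 14); Firm A gets 11.
- High → Firm B plays X (best of 13, 3); Firm A gets 10.
Among 2, 11, 10, the best is 11 at Mid. Subgame-perfect outcome: (Mid, Y) with payoffs (11, 14).
For the simultaneous game, intersect best replies.
Firm A's best replies: X→High; Y→High.
Firm B's best replies: Low→X; Mid→Y; High→X.
The unique mutual best reply is (High, X), giving (10, 13).
Firm A's commitment gain: 11 − 10 = 1.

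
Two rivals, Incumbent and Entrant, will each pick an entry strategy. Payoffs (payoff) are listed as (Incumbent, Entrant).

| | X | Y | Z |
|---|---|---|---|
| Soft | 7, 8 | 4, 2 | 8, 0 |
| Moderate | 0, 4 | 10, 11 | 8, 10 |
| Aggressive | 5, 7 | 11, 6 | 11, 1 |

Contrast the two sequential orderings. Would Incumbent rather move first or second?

first

If Incumbent leads: Entrant's best replies are Soft→X, Moderate→Y, Aggressive→X; Incumbent's induced payoffs 7, 10, 5; outcome (Moderate, Y), payoffs (10, 11).
If Entrant leads: Incumbent's best replies are X→Soft, Y→Aggressive, Z→Aggressive; Entrant's induced payoffs 8, 6, 1; outcome (Soft, X), payoffs (7, 8).
Incumbent gets 10 moving first and 7 moving second, so Incumbent prefers to move first.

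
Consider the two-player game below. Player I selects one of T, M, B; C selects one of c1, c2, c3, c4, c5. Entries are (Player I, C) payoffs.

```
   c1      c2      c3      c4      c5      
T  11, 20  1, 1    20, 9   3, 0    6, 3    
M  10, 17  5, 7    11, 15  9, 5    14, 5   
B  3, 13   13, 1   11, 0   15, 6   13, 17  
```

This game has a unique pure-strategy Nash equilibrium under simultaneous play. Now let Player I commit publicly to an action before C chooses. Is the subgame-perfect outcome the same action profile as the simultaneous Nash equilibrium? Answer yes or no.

no

Backward induction with Player I moving first.
- T: C compares 20, 1, 9, 0, 3 and picks c1; Player I would get 11.
- M: C compares 17, 7, 15, 5, 5 and picks c1; Player I would get 10.
- B: C compares 13, 1, 0, 6, 17 and picks c5; Player I would get 13.
Player I's induced payoffs are 11, 10, 13, so Player I commits to B. Subgame-perfect outcome: (B, c5) with payoffs (13, 17).
Now find the simultaneous Nash equilibrium.
Player I's best replies: c1→T; c2→B; c3→T; c4→B; c5→M.
C's best replies: T→c1; M→c1; B→c5.
The unique mutual best reply is (T, c1), giving (11, 20).
Sequential outcome (B, c5) differs from the Nash profile (T, c1).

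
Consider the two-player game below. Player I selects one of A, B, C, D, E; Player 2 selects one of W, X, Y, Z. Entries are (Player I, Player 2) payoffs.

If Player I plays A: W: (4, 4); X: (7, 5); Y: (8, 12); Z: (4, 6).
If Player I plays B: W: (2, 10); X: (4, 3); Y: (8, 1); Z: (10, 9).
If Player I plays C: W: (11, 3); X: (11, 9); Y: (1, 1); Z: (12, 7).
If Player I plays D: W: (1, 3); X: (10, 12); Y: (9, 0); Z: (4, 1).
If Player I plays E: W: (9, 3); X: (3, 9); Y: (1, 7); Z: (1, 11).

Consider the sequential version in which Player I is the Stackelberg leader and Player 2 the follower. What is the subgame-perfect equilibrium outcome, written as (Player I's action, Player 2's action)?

(C, X)

Solve by backward induction (Player I leads).
- A → Player 2 plays Y (best of 4, 5, 12, 6); Player I gets 8.
- B → Player 2 plays W (best of 10, 3, 1, 9); Player I gets 2.
- C → Player 2 plays X (best of 3, 9, 1, 7); Player I gets 11.
- D → Player 2 plays X (best of 3, 12, 0, 1); Player I gets 10.
- E → Player 2 plays Z (best of 3, 9, 7, 11); Player I gets 1.
Among 8, 2, 11, 10, 1, the best is 11 at C. Subgame-perfect outcome: (C, X) with payoffs (11, 9).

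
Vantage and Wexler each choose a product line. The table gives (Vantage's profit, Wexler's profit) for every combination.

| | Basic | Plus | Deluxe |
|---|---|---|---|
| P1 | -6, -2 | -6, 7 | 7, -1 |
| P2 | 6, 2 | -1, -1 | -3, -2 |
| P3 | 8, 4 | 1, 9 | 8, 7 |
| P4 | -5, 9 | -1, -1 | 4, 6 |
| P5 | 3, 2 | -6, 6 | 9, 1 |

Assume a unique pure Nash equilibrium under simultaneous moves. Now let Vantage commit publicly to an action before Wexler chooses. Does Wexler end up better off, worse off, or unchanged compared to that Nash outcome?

worse off

Backward induction with Vantage moving first.
- P1: BR = Plus, leader payoff -6.
- P2: BR = Basic, leader payoff 6.
- P3: BR = Plus, leader payoff 1.
- P4: BR = Basic, leader payoff -5.
- P5: BR = Plus, leader payoff -6.
Maximizing over -6, 6, 1, -5, -6, Vantage chooses P2. Subgame-perfect outcome: (P2, Basic) with payoffs (6, 2).
Under simultaneous play:
Vantage's best replies: Basic→P3; Plus→P3; Deluxe→P5.
Wexler's best replies: P1→Plus; P2→Basic; P3→Plus; P4→Basic; P5→Plus.
The unique mutual best reply is (P3, Plus), giving (1, 9).
Wexler earns 2 sequentially versus 9 at the Nash outcome: worse off.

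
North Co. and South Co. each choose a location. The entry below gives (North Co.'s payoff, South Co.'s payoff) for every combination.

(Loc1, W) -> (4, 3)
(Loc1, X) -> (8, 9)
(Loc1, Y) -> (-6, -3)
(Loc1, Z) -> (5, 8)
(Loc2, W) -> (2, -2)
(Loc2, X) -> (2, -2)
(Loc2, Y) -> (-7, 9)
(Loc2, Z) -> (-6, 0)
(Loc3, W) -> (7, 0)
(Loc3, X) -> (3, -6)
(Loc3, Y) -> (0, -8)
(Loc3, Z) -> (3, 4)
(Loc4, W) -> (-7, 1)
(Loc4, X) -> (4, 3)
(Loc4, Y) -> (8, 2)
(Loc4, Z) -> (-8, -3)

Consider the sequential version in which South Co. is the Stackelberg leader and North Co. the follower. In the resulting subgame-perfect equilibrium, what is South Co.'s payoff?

9

Solve by backward induction (South Co. leads).
- W: BR = Loc3, leader payoff 0.
- X: BR = Loc1, leader payoff 9.
- Y: BR = Loc4, leader payoff 2.
- Z: BR = Loc1, leader payoff 8.
South Co.'s induced payoffs are 0, 9, 2, 8, so South Co. commits to X. Subgame-perfect outcome: (Loc1, X) with payoffs (8, 9).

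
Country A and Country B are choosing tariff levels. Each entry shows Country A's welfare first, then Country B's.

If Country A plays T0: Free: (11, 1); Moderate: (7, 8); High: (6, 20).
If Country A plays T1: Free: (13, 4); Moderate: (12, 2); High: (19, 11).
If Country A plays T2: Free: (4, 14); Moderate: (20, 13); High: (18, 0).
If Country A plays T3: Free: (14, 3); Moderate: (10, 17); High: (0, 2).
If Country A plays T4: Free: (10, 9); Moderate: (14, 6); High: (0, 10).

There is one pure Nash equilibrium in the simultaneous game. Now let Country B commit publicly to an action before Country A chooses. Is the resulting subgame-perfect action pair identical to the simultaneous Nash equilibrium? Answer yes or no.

no

Solve by backward induction (Country B leads).
- Free → Country A plays T3 (best of 11, 13, 4, 14, 10); Country B gets 3.
- Moderate → Country A plays T2 (best of 7, 12, 20, 10, 14); Country B gets 13.
- High → Country A plays T1 (best of 6, 19, 18, 0, 0); Country B gets 11.
Among 3, 13, 11, the best is 13 at Moderate. Subgame-perfect outcome: (T2, Moderate) with payoffs (20, 13).
Now find the simultaneous Nash equilibrium.
Country A's best replies: Free→T3; Moderate→T2; High→T1.
Country B's best replies: T0→High; T1→High; T2→Free; T3→Moderate; T4→High.
The unique mutual best reply is (T1, High), giving (19, 11).
Sequential outcome (T2, Moderate) differs from the Nash profile (T1, High).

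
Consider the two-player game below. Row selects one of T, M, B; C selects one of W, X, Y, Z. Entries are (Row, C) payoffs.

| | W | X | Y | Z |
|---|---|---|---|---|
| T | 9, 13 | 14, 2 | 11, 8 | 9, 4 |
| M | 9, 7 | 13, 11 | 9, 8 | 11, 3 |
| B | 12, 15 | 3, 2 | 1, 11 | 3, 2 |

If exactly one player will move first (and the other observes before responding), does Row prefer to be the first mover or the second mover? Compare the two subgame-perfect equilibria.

first

If Row leads: C's best replies are T→W, M→X, B→W; Row's induced payoffs 9, 13, 12; outcome (M, X), payoffs (13, 11).
If C leads: Row's best replies are W→B, X→T, Y→T, Z→M; C's induced payoffs 15, 2, 8, 3; outcome (B, W), payoffs (12, 15).
Row gets 13 moving first and 12 moving second, so Row prefers to move first.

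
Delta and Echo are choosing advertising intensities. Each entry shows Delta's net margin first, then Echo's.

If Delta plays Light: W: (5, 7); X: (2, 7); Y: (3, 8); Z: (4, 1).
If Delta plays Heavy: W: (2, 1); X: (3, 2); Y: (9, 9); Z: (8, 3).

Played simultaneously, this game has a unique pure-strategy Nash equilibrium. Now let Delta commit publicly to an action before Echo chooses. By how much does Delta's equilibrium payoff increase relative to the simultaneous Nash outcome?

Solve by backward induction (Delta leads).
- Light: BR = Y, leader payoff 3.
- Heavy: BR = Y, leader payoff 9.
Among 3, 9, the best is 9 at Heavy. Subgame-perfect outcome: (Heavy, Y) with payoffs (9, 9).
For the simultaneous game, intersect best replies.
Delta's best replies: W→Light; X→Heavy; Y→Heavy; Z→Heavy.
Echo's best replies: Light→Y; Heavy→Y.
Only (Heavy, Y) has each player best-responding; Nash payoffs (9, 9).
Delta's commitment gain: 9 − 9 = 0.

0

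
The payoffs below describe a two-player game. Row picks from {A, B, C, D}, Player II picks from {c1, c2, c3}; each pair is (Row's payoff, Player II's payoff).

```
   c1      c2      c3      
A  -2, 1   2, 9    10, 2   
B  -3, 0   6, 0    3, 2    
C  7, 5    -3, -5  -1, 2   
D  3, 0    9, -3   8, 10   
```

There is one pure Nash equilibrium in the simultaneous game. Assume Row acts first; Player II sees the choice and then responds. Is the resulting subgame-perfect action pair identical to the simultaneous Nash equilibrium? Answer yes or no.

Player II best-responds to each possible Row move:
- A: BR = c2, leader payoff 2.
- B: BR = c3, leader payoff 3.
- C: BR = c1, leader payoff 7.
- D: BR = c3, leader payoff 8.
Among 2, 3, 7, 8, the best is 8 at D. Subgame-perfect outcome: (D, c3) with payoffs (8, 10).
Under simultaneous play:
Row's best replies: c1→C; c2→D; c3→A.
Player II's best replies: A→c2; B→c3; C→c1; D→c3.
Only (C, c1) has each player best-responding; Nash payoffs (7, 5).
Sequential outcome (D, c3) differs from the Nash profile (C, c1).

no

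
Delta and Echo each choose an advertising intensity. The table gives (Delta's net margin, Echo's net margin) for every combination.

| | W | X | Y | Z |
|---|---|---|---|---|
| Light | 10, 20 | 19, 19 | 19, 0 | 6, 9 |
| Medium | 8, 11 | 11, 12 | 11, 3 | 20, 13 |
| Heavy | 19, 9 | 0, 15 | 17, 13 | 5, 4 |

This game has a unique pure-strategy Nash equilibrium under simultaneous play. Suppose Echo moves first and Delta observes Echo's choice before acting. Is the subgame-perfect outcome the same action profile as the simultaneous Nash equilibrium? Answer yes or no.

no

Backward induction with Echo moving first.
- W: Delta compares 10, 8, 19 and picks Heavy; Echo would get 9.
- X: Delta compares 19, 11, 0 and picks Light; Echo would get 19.
- Y: Delta compares 19, 11, 17 and picks Light; Echo would get 0.
- Z: Delta compares 6, 20, 5 and picks Medium; Echo would get 13.
Echo's induced payoffs are 9, 19, 0, 13, so Echo commits to X. Subgame-perfect outcome: (Light, X) with payoffs (19, 19).
Under simultaneous play:
Delta's best replies: W→Heavy; X→Light; Y→Light; Z→Medium.
Echo's best replies: Light→W; Medium→Z; Heavy→X.
Only (Medium, Z) has each player best-responding; Nash payoffs (20, 13).
Sequential outcome (Light, X) differs from the Nash profile (Medium, Z).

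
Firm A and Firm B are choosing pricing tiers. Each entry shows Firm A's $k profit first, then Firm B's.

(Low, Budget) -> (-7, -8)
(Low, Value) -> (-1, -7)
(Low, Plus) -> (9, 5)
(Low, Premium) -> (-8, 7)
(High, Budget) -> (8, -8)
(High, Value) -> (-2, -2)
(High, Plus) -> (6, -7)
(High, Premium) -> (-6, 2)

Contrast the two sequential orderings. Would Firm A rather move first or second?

second

If Firm A leads: Firm B's best replies are Low→Premium, High→Premium; Firm A's induced payoffs -8, -6; outcome (High, Premium), payoffs (-6, 2).
If Firm B leads: Firm A's best replies are Budget→High, Value→Low, Plus→Low, Premium→High; Firm B's induced payoffs -8, -7, 5, 2; outcome (Low, Plus), payoffs (9, 5).
Firm A gets -6 moving first and 9 moving second, so Firm A prefers to move second.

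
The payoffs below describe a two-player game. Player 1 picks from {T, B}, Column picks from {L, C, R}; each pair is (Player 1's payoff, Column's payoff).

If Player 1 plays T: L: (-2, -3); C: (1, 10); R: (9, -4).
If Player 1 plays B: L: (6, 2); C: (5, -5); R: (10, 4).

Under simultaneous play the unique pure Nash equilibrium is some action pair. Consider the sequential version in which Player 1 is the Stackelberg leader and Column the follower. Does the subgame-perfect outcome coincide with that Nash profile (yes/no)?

Work backward from Column's decision.
- T: BR = C, leader payoff 1.
- B: BR = R, leader payoff 10.
Player 1's induced payoffs are 1, 10, so Player 1 commits to B. Subgame-perfect outcome: (B, R) with payoffs (10, 4).
Under simultaneous play:
Player 1's best replies: L→B; C→B; R→B.
Column's best replies: T→C; B→R.
Only (B, R) has each player best-responding; Nash payoffs (10, 4).
Sequential outcome (B, R) coincides with the Nash profile (B, R).

yes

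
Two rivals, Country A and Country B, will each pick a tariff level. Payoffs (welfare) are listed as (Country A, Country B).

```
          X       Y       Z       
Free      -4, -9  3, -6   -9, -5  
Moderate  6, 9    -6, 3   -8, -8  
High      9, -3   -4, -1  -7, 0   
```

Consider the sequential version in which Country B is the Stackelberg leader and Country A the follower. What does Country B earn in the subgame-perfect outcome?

Backward induction with Country B moving first.
- X → Country A plays High (best of -4, 6, 9); Country B gets -3.
- Y → Country A plays Free (best of 3, -6, -4); Country B gets -6.
- Z → Country A plays High (best of -9, -8, -7); Country B gets 0.
Among -3, -6, 0, the best is 0 at Z. Subgame-perfect outcome: (High, Z) with payoffs (-7, 0).

0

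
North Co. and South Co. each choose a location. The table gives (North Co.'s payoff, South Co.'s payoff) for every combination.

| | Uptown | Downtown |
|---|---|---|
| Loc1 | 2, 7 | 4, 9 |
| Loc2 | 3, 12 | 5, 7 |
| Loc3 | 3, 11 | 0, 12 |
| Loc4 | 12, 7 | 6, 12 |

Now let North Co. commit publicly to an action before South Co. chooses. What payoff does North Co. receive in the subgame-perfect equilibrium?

Backward induction with North Co. moving first.
- Loc1: BR = Downtown, leader payoff 4.
- Loc2: BR = Uptown, leader payoff 3.
- Loc3: BR = Downtown, leader payoff 0.
- Loc4: BR = Downtown, leader payoff 6.
North Co.'s induced payoffs are 4, 3, 0, 6, so North Co. commits to Loc4. Subgame-perfect outcome: (Loc4, Downtown) with payoffs (6, 12).

6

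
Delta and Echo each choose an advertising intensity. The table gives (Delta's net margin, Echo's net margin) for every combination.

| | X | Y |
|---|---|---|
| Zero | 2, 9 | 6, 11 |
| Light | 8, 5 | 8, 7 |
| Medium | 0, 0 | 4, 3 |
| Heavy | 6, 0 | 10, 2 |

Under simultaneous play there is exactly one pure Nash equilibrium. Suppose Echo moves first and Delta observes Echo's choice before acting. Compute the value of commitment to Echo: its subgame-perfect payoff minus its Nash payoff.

Backward induction with Echo moving first.
- X: Delta compares 2, 8, 0, 6 and picks Light; Echo would get 5.
- Y: Delta compares 6, 8, 4, 10 and picks Heavy; Echo would get 2.
Maximizing over 5, 2, Echo chooses X. Subgame-perfect outcome: (Light, X) with payoffs (8, 5).
Under simultaneous play:
Delta's best replies: X→Light; Y→Heavy.
Echo's best replies: Zero→Y; Light→Y; Medium→Y; Heavy→Y.
The unique mutual best reply is (Heavy, Y), giving (10, 2).
Echo's commitment gain: 5 − 2 = 3.

3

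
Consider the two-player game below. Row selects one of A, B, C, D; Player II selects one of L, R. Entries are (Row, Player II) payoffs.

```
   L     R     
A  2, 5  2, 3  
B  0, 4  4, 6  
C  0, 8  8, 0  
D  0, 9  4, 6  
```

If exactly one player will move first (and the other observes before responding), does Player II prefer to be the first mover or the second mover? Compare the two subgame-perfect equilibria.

second

If Row leads: Player II's best replies are A→L, B→R, C→L, D→L; Row's induced payoffs 2, 4, 0, 0; outcome (B, R), payoffs (4, 6).
If Player II leads: Row's best replies are L→A, R→C; Player II's induced payoffs 5, 0; outcome (A, L), payoffs (2, 5).
Player II gets 5 moving first and 6 moving second, so Player II prefers to move second.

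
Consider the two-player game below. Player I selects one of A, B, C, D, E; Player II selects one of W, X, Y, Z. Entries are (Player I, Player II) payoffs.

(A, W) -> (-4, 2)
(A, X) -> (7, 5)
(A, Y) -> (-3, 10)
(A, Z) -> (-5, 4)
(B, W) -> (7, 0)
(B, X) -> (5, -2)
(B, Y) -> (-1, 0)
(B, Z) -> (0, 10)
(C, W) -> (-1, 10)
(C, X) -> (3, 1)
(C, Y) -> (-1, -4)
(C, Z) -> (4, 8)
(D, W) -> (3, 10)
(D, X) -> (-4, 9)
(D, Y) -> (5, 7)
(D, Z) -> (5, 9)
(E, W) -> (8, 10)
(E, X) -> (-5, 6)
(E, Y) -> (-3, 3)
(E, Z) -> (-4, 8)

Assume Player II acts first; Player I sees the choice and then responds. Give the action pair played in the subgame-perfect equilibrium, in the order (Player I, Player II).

(E, W)

Backward induction with Player II moving first.
- W → Player I plays E (best of -4, 7, -1, 3, 8); Player II gets 10.
- X → Player I plays A (best of 7, 5, 3, -4, -5); Player II gets 5.
- Y → Player I plays D (best of -3, -1, -1, 5, -3); Player II gets 7.
- Z → Player I plays D (best of -5, 0, 4, 5, -4); Player II gets 9.
Among 10, 5, 7, 9, the best is 10 at W. Subgame-perfect outcome: (E, W) with payoffs (8, 10).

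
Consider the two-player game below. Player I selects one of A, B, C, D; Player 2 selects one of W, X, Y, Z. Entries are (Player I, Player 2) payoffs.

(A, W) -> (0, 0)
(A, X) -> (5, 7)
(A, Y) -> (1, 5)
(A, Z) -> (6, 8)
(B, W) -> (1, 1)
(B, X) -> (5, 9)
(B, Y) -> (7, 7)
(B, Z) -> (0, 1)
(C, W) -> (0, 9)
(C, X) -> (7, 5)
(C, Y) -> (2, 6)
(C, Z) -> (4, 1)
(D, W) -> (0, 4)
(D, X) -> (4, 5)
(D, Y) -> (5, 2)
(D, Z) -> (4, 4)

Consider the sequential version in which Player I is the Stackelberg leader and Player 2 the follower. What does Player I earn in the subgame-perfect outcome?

6

Backward induction with Player I moving first.
- A: BR = Z, leader payoff 6.
- B: BR = X, leader payoff 5.
- C: BR = W, leader payoff 0.
- D: BR = X, leader payoff 4.
Maximizing over 6, 5, 0, 4, Player I chooses A. Subgame-perfect outcome: (A, Z) with payoffs (6, 8).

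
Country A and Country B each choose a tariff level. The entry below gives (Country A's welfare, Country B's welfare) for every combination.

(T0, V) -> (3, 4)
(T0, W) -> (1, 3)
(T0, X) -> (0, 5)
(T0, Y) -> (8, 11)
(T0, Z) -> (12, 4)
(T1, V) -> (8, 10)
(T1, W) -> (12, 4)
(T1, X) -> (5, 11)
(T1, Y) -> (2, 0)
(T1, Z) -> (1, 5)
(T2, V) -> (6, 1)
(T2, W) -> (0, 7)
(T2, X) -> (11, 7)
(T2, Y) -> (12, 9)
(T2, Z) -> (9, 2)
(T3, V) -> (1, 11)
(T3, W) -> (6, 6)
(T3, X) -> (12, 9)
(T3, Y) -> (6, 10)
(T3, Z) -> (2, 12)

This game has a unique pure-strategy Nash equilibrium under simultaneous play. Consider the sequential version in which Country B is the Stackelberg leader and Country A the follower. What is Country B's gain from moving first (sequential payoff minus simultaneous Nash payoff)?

1

Backward induction with Country B moving first.
- V: Country A compares 3, 8, 6, 1 and picks T1; Country B would get 10.
- W: Country A compares 1, 12, 0, 6 and picks T1; Country B would get 4.
- X: Country A compares 0, 5, 11, 12 and picks T3; Country B would get 9.
- Y: Country A compares 8, 2, 12, 6 and picks T2; Country B would get 9.
- Z: Country A compares 12, 1, 9, 2 and picks T0; Country B would get 4.
Among 10, 4, 9, 9, 4, the best is 10 at V. Subgame-perfect outcome: (T1, V) with payoffs (8, 10).
Under simultaneous play:
Country A's best replies: V→T1; W→T1; X→T3; Y→T2; Z→T0.
Country B's best replies: T0→Y; T1→X; T2→Y; T3→Z.
The unique mutual best reply is (T2, Y), giving (12, 9).
Country B's commitment gain: 10 − 9 = 1.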